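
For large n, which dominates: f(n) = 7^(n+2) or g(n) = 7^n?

f(n) = 7^(n+2) and g(n) = 7^n are Theta of each other: 7^(n+2) = 7^2 * 7^n = Theta(7^n).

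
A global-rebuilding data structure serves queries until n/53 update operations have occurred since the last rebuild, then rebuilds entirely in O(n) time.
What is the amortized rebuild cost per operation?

The O(n) rebuild is triggered by n/53 operations, so each contributes O(n)/(n/53) = O(53) = O(1) to the rebuild cost.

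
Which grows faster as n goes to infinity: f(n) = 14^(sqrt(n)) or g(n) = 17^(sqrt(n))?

g(n) = 17^(sqrt(n)) grows faster: ratio is (17/14)^(sqrt(n)) -> infinity since 17/14 > 1.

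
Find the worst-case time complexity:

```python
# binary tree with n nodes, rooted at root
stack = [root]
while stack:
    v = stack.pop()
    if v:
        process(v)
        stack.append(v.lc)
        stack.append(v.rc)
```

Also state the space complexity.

Time complexity: O(n).
Space complexity: O(n).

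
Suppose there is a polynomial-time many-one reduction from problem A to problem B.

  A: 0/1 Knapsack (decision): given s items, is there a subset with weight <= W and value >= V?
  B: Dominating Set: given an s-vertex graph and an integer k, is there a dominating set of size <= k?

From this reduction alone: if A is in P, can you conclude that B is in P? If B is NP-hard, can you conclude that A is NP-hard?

A poly-time reduction A <=_p B transfers tractability DOWN (B easy => A easy) and hardness UP (A hard => B hard), not the reverse.
From A in P, the reduction alone does NOT give B in P: any problem in P trivially reduces to SAT, yet SAT is not known to be in P.
From B NP-hard, the reduction alone does NOT give A NP-hard: again, easy problems reduce to hard ones.
(Here in fact A is NP-complete and B is NP-complete.)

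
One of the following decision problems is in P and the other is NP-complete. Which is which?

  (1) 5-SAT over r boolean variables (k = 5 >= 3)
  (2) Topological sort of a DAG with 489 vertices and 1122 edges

(1) is NP-complete: 3-SAT is NP-complete (Cook-Levin); k-SAT for k>=3 reduces from 3-SAT.
(2) is P: DFS-based topological sort runs in O(V+E).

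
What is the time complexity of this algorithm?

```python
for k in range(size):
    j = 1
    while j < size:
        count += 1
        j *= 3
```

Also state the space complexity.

Time complexity: O(n log n).
Space complexity: O(1).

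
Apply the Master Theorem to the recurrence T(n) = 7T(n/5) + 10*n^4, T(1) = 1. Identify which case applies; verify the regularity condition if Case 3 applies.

a=7, b=5, f(n)=10*n^4.
log_5(7) = 1.209 < 4.
f(n) = Omega(n^(1.209+epsilon)) for some epsilon > 0, so Case 3 is the candidate.
Regularity: a*f(n/b) = 7*10*(n/5)^4 = (7/625)*10*n^4 <= c*f(n) with c = 7/625 < 1. Satisfied.
Case 3: T(n) = Theta(n^4).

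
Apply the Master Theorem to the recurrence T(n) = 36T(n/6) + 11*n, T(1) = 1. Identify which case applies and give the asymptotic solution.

a=36, b=6, f(n)=11*n.
log_6(36) = 2 > 1.
Since f(n) = O(n^1) is polynomially smaller than n^2, Case 1 applies.
T(n) = Theta(n^2).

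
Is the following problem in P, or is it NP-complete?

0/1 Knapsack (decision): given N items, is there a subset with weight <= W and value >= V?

This problem is NP-complete: reduces from Subset Sum.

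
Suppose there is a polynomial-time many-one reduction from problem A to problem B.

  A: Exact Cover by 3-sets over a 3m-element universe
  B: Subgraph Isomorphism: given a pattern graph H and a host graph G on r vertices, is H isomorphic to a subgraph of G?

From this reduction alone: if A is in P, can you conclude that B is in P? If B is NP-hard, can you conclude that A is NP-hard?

A poly-time reduction A <=_p B transfers tractability DOWN (B easy => A easy) and hardness UP (A hard => B hard), not the reverse.
From A in P, the reduction alone does NOT give B in P: any problem in P trivially reduces to SAT, yet SAT is not known to be in P.
From B NP-hard, the reduction alone does NOT give A NP-hard: again, easy problems reduce to hard ones.
(Here in fact A is NP-complete and B is NP-complete.)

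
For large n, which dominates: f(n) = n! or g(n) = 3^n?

f(n) = n! grows faster: by Stirling n! ~ (n/e)^n sqrt(2*pi*n); (n/e)^n eventually dominates 3^n.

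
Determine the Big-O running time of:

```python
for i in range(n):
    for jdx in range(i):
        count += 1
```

Time complexity: O(n^2).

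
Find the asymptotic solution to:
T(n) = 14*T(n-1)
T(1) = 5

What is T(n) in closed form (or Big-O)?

Each step multiplies by 14. T(n) = T(1)*14^(n-1) = 5*14^(n-1).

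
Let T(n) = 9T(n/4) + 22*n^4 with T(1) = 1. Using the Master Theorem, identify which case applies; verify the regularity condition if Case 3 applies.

a=9, b=4, f(n)=22*n^4.
log_4(9) = 1.585 < 4.
f(n) = Omega(n^(1.585+epsilon)) for some epsilon > 0, so Case 3 is the candidate.
Regularity: a*f(n/b) = 9*22*(n/4)^4 = (9/256)*22*n^4 <= c*f(n) with c = 9/256 < 1. Satisfied.
Case 3: T(n) = Theta(n^4).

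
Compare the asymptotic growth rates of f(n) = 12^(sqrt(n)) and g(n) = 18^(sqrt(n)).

g(n) = 18^(sqrt(n)) grows faster: ratio is (18/12)^(sqrt(n)) -> infinity since 18/12 > 1.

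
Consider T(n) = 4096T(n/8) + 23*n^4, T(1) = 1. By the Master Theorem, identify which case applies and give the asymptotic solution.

a=4096, b=8, f(n)=23*n^4.
log_8(4096) = 4, so n^(log_b(a)) = n^4.
f(n) = Theta(n^4), so Case 2 applies.
T(n) = Theta(n^4 log n).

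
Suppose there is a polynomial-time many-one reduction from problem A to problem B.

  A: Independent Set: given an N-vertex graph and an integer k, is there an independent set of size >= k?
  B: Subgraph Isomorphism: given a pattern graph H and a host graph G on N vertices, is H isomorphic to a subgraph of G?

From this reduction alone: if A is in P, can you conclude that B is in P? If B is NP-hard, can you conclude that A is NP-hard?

A poly-time reduction A <=_p B transfers tractability DOWN (B easy => A easy) and hardness UP (A hard => B hard), not the reverse.
From A in P, the reduction alone does NOT give B in P: any problem in P trivially reduces to SAT, yet SAT is not known to be in P.
From B NP-hard, the reduction alone does NOT give A NP-hard: again, easy problems reduce to hard ones.
(Here in fact A is NP-complete and B is NP-complete.)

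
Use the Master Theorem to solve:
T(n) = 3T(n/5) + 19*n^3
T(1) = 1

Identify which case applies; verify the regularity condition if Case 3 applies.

a=3, b=5, f(n)=19*n^3.
log_5(3) = 0.6826 < 3.
f(n) = Omega(n^(0.6826+epsilon)) for some epsilon > 0, so Case 3 is the candidate.
Regularity: a*f(n/b) = 3*19*(n/5)^3 = (3/125)*19*n^3 <= c*f(n) with c = 3/125 < 1. Satisfied.
Case 3: T(n) = Theta(n^3).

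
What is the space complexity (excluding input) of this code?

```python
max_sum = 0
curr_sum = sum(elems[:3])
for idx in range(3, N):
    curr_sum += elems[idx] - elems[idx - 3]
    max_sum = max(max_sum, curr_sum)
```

Space complexity: O(1).
Only a constant amount of auxiliary storage is used; nothing grows with n.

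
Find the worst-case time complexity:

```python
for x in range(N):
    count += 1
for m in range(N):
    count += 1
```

Time complexity: O(n).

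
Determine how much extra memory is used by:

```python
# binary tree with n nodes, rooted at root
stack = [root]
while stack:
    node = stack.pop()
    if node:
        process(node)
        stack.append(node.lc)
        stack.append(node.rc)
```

Space complexity: O(n).
Auxiliary storage grows linearly with the input size n in the worst case.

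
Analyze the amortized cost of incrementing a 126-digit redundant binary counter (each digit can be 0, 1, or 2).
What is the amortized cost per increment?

A redundant counter on 126 digits allows digit values 0, 1, 2. Increment adds 1 to the least significant digit and carries any 2 to a 0 plus +1 on the next digit. With potential Phi = (number of 2-digits), each increment does O(1) actual work plus a chain of carries, each of which decreases Phi by 1. Amortized O(1).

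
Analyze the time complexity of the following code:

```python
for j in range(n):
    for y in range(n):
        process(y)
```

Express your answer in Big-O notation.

Time complexity: O(n^2).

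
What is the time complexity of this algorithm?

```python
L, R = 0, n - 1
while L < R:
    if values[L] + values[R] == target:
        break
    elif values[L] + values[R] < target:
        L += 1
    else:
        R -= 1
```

Time complexity: O(n).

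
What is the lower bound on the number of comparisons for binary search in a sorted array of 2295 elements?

With 2295 possible positions, we need at least ceil(log_2(2295)) = 12 comparisons. Each comparison splits the remaining candidates by at most half.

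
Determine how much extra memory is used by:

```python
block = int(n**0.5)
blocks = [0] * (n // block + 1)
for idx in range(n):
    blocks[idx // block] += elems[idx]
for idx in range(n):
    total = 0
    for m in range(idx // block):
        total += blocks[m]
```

Space complexity: O(sqrt(n)).
Storage scales with sqrt(n).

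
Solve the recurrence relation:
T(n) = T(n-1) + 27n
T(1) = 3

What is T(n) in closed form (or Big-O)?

Unrolling: T(n) = 3 + 27*(2 + 3 + ... + n) = 3 + 27*(n(n+1)/2 - 1) = O(n^2).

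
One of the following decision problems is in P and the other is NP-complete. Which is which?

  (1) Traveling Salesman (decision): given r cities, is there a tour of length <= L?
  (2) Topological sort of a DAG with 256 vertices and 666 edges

(1) is NP-complete: reduces from Hamiltonian Cycle.
(2) is P: DFS-based topological sort runs in O(V+E).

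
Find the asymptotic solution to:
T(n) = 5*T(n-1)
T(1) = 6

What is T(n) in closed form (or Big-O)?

Each step multiplies by 5. T(n) = T(1)*5^(n-1) = 6*5^(n-1).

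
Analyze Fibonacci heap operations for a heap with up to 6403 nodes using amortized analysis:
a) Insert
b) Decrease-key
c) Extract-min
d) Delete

Fibonacci heaps use lazy consolidation. Potential function Phi = t + 2m (t = number of trees, m = marked nodes).
- Insert: O(1) actual, Delta Phi = +1 (one new tree) => O(1) amortized.
- Decrease-key: with c cascading cuts, actual cost is O(c); Delta Phi <= c - 2(c-1) + 2 = 4 - c (c new trees; >= c-1 marks cleared; <= 1 new mark). Amortized O(c) + (4 - c) = O(1).
- Extract-min: O(D(n) + t) actual; consolidation drops t to <= D(n)+1, so Delta Phi pays for the t term. D(n) = O(log n) for n = 6403 => O(log n) amortized.
- Delete: decrease-key to -inf then extract-min = O(log n).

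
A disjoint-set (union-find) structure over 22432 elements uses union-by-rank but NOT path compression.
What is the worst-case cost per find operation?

Union-by-rank alone keeps every tree's height <= log_2(22432) ~= 14.5. Each find traverses from a node to its root, costing O(height) = O(log n). Without path compression this bound is tight.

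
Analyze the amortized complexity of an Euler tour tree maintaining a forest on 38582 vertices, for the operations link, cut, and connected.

An Euler tour tree stores each tree's Euler tour as a balanced BST keyed by tour position. On 38582 vertices: link concatenates two tours via O(1) splits/joins of size <= 2*38582 (O(log n)); cut splits the tour at the two occurrences of the edge (O(log n)); connected compares BST roots (O(log n) to find the root). All O(log n) amortized.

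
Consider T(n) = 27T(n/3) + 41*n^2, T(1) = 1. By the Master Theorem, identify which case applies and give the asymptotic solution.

a=27, b=3, f(n)=41*n^2.
log_3(27) = 3 > 2.
Since f(n) = O(n^2) is polynomially smaller than n^3, Case 1 applies.
T(n) = Theta(n^3).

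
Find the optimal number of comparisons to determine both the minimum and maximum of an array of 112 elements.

Naive approach: 222 comparisons (111 for max + 111 for min).
Optimal: Compare elements in pairs first (floor(n/2) = 56 comparisons), then find max among winners and min among losers (55 comparisons each).
Total: ceil(3n/2) - 2 = 166 comparisons. An adversary argument shows this is also a lower bound.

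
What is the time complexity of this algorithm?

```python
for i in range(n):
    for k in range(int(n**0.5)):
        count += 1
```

Time complexity: O(n * sqrt(n)).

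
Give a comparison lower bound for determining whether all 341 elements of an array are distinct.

In the algebraic decision-tree model, the YES region for element distinctness on 341 elements has 341! connected components (one per ordering). Ben-Or's theorem then gives a lower bound of Omega(log(n!)) = Omega(n log n).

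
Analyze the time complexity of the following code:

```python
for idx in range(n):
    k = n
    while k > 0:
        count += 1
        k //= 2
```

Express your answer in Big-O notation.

Time complexity: O(n log n).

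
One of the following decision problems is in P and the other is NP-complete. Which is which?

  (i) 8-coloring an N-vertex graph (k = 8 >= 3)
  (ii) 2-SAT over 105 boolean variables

(i) is NP-complete: graph k-coloring for k>=3 is NP-complete by reduction from 3-SAT.
(ii) is P: 2-SAT is solvable in linear time via implication-graph SCCs.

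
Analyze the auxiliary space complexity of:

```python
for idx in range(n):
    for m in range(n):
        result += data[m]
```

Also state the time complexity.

Space complexity: O(1).
Only a constant amount of auxiliary storage is used; nothing grows with n.
Time complexity: O(n^2).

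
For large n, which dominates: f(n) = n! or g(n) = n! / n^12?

f(n) = n! grows faster: the ratio n!/(n!/n^12) = n^12 -> infinity.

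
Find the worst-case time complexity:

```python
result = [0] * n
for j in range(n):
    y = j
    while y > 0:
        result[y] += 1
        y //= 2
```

Time complexity: O(n log n).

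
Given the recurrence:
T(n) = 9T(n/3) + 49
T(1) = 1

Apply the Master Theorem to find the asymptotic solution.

a=9, b=3, f(n)=49. log_3(9) = 2. Case 1 of Master Theorem: T(n) = O(n^2).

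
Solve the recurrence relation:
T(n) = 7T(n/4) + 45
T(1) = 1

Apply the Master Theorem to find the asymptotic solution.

a=7, b=4, f(n)=45. log_4(7) = 1.404. Case 1 of Master Theorem: T(n) = O(n^1.404).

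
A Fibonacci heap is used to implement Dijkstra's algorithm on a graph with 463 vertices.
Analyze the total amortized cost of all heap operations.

Dijkstra performs 463 insert, 463 extract-min, and at most E decrease-key operations. With Fibonacci heap: insert O(1) amortized, extract-min O(log n) amortized, decrease-key O(1) amortized. Total with n = 463: O(n * 1 + n * log n + E * 1) = O(n log n + E).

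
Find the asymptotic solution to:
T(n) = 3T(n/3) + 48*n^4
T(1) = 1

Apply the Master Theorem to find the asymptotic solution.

a=3, b=3, f(n)=48*n^4. log_3(3) = 1 < 4. Case 3: T(n) = O(n^4).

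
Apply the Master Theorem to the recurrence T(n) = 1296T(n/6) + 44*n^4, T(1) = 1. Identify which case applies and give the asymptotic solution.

a=1296, b=6, f(n)=44*n^4.
log_6(1296) = 4, so n^(log_b(a)) = n^4.
f(n) = Theta(n^4), so Case 2 applies.
T(n) = Theta(n^4 log n).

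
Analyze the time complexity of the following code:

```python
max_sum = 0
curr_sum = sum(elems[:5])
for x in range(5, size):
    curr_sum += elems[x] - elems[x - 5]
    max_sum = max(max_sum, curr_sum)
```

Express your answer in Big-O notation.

Time complexity: O(n).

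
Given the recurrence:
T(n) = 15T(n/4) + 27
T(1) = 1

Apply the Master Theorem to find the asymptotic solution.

a=15, b=4, f(n)=27. log_4(15) = 1.953. Case 1 of Master Theorem: T(n) = O(n^1.953).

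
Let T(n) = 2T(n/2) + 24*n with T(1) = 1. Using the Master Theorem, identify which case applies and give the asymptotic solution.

a=2, b=2, f(n)=24*n.
log_2(2) = 1, so n^(log_b(a)) = n.
f(n) = Theta(n), so Case 2 applies.
T(n) = Theta(n log n).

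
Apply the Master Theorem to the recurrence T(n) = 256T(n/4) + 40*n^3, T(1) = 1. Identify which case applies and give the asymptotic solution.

a=256, b=4, f(n)=40*n^3.
log_4(256) = 4 > 3.
Since f(n) = O(n^3) is polynomially smaller than n^4, Case 1 applies.
T(n) = Theta(n^4).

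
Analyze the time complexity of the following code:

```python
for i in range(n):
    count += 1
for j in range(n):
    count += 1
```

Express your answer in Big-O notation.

Time complexity: O(n).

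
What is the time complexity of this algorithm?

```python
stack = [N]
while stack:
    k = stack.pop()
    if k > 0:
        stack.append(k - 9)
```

Time complexity: O(n).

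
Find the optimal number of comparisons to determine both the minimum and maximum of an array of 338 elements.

Naive approach: 674 comparisons (337 for max + 337 for min).
Optimal: Compare elements in pairs first (floor(n/2) = 169 comparisons), then find max among winners and min among losers (168 comparisons each).
Total: ceil(3n/2) - 2 = 505 comparisons. An adversary argument shows this is also a lower bound.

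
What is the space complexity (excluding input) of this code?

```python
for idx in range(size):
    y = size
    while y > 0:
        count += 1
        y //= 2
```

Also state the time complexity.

Space complexity: O(1).
Only a constant amount of auxiliary storage is used; nothing grows with n.
Time complexity: O(n log n).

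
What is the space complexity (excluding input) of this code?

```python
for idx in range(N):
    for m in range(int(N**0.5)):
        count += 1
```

Space complexity: O(1).
Only a constant amount of auxiliary storage is used; nothing grows with n.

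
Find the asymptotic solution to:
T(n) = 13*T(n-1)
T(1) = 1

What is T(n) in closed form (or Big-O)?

Each step multiplies by 13. T(n) = T(1)*13^(n-1) = 13^(n-1).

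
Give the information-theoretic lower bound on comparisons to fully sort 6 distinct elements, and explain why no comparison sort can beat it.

A comparison sort is a binary decision tree whose leaves are the 6! = 720 possible output permutations. A binary tree with L leaves has height >= ceil(log_2(L)). So any comparison sort needs >= ceil(log_2(6!)) = 10 comparisons in the worst case.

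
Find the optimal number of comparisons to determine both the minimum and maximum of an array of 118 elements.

Naive approach: 234 comparisons (117 for max + 117 for min).
Optimal: Compare elements in pairs first (floor(n/2) = 59 comparisons), then find max among winners and min among losers (58 comparisons each).
Total: ceil(3n/2) - 2 = 175 comparisons. An adversary argument shows this is also a lower bound.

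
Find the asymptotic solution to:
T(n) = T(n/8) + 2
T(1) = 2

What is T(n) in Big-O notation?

Each step divides n by 8 and adds 2. After log_8(n) steps, T(n) = O(log n).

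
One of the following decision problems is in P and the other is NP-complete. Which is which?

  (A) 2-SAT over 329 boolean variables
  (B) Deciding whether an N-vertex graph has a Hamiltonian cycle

(A) is P: 2-SAT is solvable in linear time via implication-graph SCCs.
(B) is NP-complete: one of Karp's 21 NP-complete problems.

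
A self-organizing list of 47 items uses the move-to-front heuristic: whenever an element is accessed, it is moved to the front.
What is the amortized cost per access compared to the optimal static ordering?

With potential Phi = number of inversions between the MTF list and the optimal static list (at most C(47,2)), each access has amortized cost at most 2 * (cost under optimal static ordering). This is the move-to-front 2-competitiveness result.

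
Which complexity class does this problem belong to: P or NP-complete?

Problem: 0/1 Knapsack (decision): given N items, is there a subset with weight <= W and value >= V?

This problem is NP-complete: reduces from Subset Sum.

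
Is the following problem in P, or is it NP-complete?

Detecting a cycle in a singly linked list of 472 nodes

This problem is in P: Floyd's tortoise-and-hare runs in O(n) time, O(1) space.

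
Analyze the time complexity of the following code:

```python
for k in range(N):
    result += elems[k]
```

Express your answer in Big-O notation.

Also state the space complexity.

Time complexity: O(n).
Space complexity: O(1).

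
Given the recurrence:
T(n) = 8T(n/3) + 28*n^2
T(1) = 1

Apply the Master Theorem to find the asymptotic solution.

a=8, b=3, f(n)=28*n^2. log_3(8) = 1.893 < 2. Case 3: T(n) = O(n^2).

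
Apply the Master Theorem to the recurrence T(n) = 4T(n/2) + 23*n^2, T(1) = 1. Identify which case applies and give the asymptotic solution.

a=4, b=2, f(n)=23*n^2.
log_2(4) = 2, so n^(log_b(a)) = n^2.
f(n) = Theta(n^2), so Case 2 applies.
T(n) = Theta(n^2 log n).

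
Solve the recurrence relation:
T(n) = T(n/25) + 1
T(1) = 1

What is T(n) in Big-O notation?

Each step divides n by 25 and adds 1. After log_25(n) steps, T(n) = O(log n).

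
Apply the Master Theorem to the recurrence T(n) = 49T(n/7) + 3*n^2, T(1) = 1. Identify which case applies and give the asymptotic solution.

a=49, b=7, f(n)=3*n^2.
log_7(49) = 2, so n^(log_b(a)) = n^2.
f(n) = Theta(n^2), so Case 2 applies.
T(n) = Theta(n^2 log n).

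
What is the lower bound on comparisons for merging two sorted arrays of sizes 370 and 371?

Adversary argument: with sizes 370 and 371 (differing by at most 1), interleave the two arrays so that every consecutive pair in the output comes from different inputs. Then each of the 740 adjacent output pairs must be directly compared, or the algorithm cannot determine their relative order. So 740 comparisons are necessary; standard merge achieves this.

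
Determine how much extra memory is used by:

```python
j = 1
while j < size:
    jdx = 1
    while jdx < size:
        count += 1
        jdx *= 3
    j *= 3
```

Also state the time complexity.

Space complexity: O(1).
Only a constant amount of auxiliary storage is used; nothing grows with n.
Time complexity: O(log^2 n).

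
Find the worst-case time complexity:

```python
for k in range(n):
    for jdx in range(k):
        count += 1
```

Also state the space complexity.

Time complexity: O(n^2).
Space complexity: O(1).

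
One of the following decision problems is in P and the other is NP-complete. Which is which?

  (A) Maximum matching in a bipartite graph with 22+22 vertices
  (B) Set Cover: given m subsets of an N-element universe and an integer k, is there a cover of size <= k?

(A) is P: Hopcroft-Karp runs in O(E sqrt(V)).
(B) is NP-complete: one of Karp's 21 NP-complete problems (with k part of the input).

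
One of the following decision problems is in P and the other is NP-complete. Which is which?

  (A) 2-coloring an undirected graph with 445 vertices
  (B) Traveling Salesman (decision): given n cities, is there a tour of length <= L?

(A) is P: 2-coloring is bipartiteness testing via BFS, O(V+E).
(B) is NP-complete: reduces from Hamiltonian Cycle.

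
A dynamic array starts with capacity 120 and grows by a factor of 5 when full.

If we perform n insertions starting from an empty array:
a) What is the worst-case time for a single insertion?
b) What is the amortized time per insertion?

(a) Worst-case single insertion: O(n) -- when the array is full at capacity c, the resize copies all c elements, and c can be Theta(n).
(b) Resizes happen at sizes 120, 600, 3000, ... Total copy cost for n insertions: 120 + 600 + ... = O(n) (geometric series with ratio 1/5). Amortized cost per insertion: O(n)/n = O(1).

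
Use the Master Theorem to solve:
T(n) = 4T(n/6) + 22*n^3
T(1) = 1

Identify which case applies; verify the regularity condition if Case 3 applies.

a=4, b=6, f(n)=22*n^3.
log_6(4) = 0.7737 < 3.
f(n) = Omega(n^(0.7737+epsilon)) for some epsilon > 0, so Case 3 is the candidate.
Regularity: a*f(n/b) = 4*22*(n/6)^3 = (4/216)*22*n^3 <= c*f(n) with c = 4/216 < 1. Satisfied.
Case 3: T(n) = Theta(n^3).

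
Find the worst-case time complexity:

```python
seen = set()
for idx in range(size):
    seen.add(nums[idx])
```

Time complexity: O(n).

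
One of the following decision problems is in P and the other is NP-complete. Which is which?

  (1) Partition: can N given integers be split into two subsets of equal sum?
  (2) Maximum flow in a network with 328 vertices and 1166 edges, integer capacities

(1) is NP-complete: Subset Sum reduces to it (one of Karp's 21 NP-complete problems).
(2) is P: Edmonds-Karp / push-relabel run in polynomial time.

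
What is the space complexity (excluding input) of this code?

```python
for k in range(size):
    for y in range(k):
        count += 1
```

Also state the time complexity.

Space complexity: O(1).
Only a constant amount of auxiliary storage is used; nothing grows with n.
Time complexity: O(n^2).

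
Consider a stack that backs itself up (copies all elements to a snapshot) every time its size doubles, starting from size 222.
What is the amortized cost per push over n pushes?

Backups occur at sizes 222, 444, 888, ..., copying 222 + 444 + 888 + ... <= 2n elements total (geometric series). Spread over n pushes, the amortized backup cost is O(1) per push.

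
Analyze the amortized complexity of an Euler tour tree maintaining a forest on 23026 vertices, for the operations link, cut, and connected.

An Euler tour tree stores each tree's Euler tour as a balanced BST keyed by tour position. On 23026 vertices: link concatenates two tours via O(1) splits/joins of size <= 2*23026 (O(log n)); cut splits the tour at the two occurrences of the edge (O(log n)); connected compares BST roots (O(log n) to find the root). All O(log n) amortized.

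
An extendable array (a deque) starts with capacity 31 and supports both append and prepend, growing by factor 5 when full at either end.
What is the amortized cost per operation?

Growth at either end copies all elements; capacities form a geometric sequence with ratio 5, so total copy cost over n operations is O(n) (two geometric series). Amortized O(1).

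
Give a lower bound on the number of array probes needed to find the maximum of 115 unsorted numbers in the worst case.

Adversary: any unprobed cell could hold a value larger than everything seen so far. If fewer than 115 cells are probed, the adversary places the max in an unprobed cell. So all 115 cells must be examined; together with 115-1 comparisons this is tight.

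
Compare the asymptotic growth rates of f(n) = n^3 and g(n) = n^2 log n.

f(n) = n^3 grows faster: n^3 / (n^2 log n) = n/log n -> infinity.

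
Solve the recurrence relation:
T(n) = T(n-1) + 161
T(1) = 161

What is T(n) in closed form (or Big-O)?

Unrolling: T(n) = T(n-1) + 161 = T(n-2) + 2*161 = ... = T(1) + (n-1)*161 = 161 + (n-1)*161 = 161n.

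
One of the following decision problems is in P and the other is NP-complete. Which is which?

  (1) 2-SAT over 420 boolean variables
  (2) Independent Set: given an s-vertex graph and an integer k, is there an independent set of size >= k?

(1) is P: 2-SAT is solvable in linear time via implication-graph SCCs.
(2) is NP-complete: complement of Clique (with k part of the input).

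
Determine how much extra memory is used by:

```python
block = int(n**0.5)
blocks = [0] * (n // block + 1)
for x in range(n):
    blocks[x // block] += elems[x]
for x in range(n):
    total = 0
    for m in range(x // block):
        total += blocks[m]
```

Space complexity: O(sqrt(n)).
Storage scales with sqrt(n).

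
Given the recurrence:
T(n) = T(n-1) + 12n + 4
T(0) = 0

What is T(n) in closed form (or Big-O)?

Dominant term in sum is 12*sum(i, i=1..n) = 12*n*(n+1)/2 = O(n^2).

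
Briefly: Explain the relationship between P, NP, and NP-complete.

P: solvable in polynomial time. NP: verifiable in polynomial time. NP-complete: in NP and at least as hard as every problem in NP (via polynomial reduction). P is a subset of NP. If any NP-complete problem is in P, then P = NP.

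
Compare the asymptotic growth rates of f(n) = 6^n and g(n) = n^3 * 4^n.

f(n) = 6^n grows faster: 6^n / (n^3 4^n) = (6/4)^n / n^3 -> infinity since 6/4 > 1.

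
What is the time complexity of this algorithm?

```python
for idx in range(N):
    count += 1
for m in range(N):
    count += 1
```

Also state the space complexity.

Time complexity: O(n).
Space complexity: O(1).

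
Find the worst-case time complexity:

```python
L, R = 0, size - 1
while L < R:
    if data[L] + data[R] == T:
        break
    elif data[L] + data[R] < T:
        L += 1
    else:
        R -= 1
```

Time complexity: O(n).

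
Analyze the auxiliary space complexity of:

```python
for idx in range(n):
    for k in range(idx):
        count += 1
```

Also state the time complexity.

Space complexity: O(1).
Only a constant amount of auxiliary storage is used; nothing grows with n.
Time complexity: O(n^2).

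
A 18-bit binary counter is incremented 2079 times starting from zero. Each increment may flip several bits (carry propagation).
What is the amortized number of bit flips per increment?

Bit i flips on every 2^i-th increment, so over 2079 increments bit i flips floor(2079/2^i) times. Summing over i: total flips < 2 * 2079. Amortized: < 2 = O(1) per increment.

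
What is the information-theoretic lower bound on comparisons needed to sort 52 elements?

There are 52! = 80658175170943878571660636856403766975289505440883277824000000000000 possible orderings. Each comparison gives 1 bit. We need at least ceil(log_2(80658175170943878571660636856403766975289505440883277824000000000000)) = 226 comparisons.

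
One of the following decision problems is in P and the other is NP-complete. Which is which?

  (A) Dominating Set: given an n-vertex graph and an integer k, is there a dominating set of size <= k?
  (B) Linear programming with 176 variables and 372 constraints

(A) is NP-complete: reduces from Set Cover (with k part of the input).
(B) is P: the ellipsoid and interior-point methods run in polynomial time.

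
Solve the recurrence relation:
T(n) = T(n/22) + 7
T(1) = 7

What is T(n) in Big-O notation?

Each step divides n by 22 and adds 7. After log_22(n) steps, T(n) = O(log n).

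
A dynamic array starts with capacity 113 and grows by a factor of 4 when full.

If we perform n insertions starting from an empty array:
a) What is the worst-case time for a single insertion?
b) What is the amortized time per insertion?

(a) Worst-case single insertion: O(n) -- when the array is full at capacity c, the resize copies all c elements, and c can be Theta(n).
(b) Resizes happen at sizes 113, 452, 1808, ... Total copy cost for n insertions: 113 + 452 + ... = O(n) (geometric series with ratio 1/4). Amortized cost per insertion: O(n)/n = O(1).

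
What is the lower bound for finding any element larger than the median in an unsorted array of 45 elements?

To find an element larger than the median of 45 elements, we must see Omega(n) elements. Without seeing enough elements, an adversary can make any unseen element the median.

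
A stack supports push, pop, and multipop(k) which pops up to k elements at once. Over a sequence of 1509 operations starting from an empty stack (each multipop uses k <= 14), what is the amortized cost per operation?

Each element is pushed exactly once and popped at most once (whether by pop or as part of a multipop). So the total number of individual pops over the whole sequence is at most the number of pushes, which is at most 1509. Total work <= 2 * 1509, hence O(1) amortized per operation.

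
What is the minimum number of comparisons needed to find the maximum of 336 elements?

Finding the maximum requires 335 comparisons. Each comparison eliminates exactly one candidate. With 336 candidates, we need 335 eliminations.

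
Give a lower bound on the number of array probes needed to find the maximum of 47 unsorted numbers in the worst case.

Adversary: any unprobed cell could hold a value larger than everything seen so far. If fewer than 47 cells are probed, the adversary places the max in an unprobed cell. So all 47 cells must be examined; together with 47-1 comparisons this is tight.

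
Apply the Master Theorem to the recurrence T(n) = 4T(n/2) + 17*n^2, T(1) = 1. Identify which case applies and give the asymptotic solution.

a=4, b=2, f(n)=17*n^2.
log_2(4) = 2, so n^(log_b(a)) = n^2.
f(n) = Theta(n^2), so Case 2 applies.
T(n) = Theta(n^2 log n).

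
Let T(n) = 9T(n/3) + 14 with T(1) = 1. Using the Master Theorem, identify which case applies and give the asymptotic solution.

a=9, b=3, f(n)=14.
log_3(9) = 2 > 0.
Since f(n) = O(n^0) is polynomially smaller than n^2, Case 1 applies.
T(n) = Theta(n^2).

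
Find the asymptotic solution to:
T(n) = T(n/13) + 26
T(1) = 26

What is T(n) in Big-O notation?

Each step divides n by 13 and adds 26. After log_13(n) steps, T(n) = O(log n).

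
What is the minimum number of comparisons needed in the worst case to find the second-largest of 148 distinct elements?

Lower bound: finding the max needs 148-1 comparisons. By the adversary weight-doubling argument, the max must personally win >= ceil(log_2(148)) = 8 comparisons; the 2nd-largest is among those 8 losers, needing 8-1 more comparisons. Total >= 148-1 + 8-1 = 154. A balanced knockout tournament achieves this.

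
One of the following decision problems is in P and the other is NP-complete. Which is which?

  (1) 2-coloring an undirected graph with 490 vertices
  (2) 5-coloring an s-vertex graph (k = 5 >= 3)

(1) is P: 2-coloring is bipartiteness testing via BFS, O(V+E).
(2) is NP-complete: graph k-coloring for k>=3 is NP-complete by reduction from 3-SAT.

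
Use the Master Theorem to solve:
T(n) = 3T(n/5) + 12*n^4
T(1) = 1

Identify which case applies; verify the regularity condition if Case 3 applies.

a=3, b=5, f(n)=12*n^4.
log_5(3) = 0.6826 < 4.
f(n) = Omega(n^(0.6826+epsilon)) for some epsilon > 0, so Case 3 is the candidate.
Regularity: a*f(n/b) = 3*12*(n/5)^4 = (3/625)*12*n^4 <= c*f(n) with c = 3/625 < 1. Satisfied.
Case 3: T(n) = Theta(n^4).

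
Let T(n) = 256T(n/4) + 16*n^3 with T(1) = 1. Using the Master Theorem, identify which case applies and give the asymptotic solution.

a=256, b=4, f(n)=16*n^3.
log_4(256) = 4 > 3.
Since f(n) = O(n^3) is polynomially smaller than n^4, Case 1 applies.
T(n) = Theta(n^4).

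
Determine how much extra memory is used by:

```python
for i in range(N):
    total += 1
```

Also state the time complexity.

Space complexity: O(1).
Only a constant amount of auxiliary storage is used; nothing grows with n.
Time complexity: O(n).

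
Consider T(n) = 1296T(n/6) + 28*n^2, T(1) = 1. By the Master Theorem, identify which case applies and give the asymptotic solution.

a=1296, b=6, f(n)=28*n^2.
log_6(1296) = 4 > 2.
Since f(n) = O(n^2) is polynomially smaller than n^4, Case 1 applies.
T(n) = Theta(n^4).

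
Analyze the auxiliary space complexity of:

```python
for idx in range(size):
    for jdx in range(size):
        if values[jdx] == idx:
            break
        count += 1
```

Space complexity: O(1).
Only a constant amount of auxiliary storage is used; nothing grows with n.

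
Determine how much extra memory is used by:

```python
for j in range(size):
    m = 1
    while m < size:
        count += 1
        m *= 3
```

Space complexity: O(1).
Only a constant amount of auxiliary storage is used; nothing grows with n.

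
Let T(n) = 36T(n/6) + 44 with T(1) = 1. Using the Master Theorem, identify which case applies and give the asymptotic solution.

a=36, b=6, f(n)=44.
log_6(36) = 2 > 0.
Since f(n) = O(n^0) is polynomially smaller than n^2, Case 1 applies.
T(n) = Theta(n^2).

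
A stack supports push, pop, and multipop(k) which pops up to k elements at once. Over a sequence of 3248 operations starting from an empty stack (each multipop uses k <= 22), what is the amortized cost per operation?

Each element is pushed exactly once and popped at most once (whether by pop or as part of a multipop). So the total number of individual pops over the whole sequence is at most the number of pushes, which is at most 3248. Total work <= 2 * 3248, hence O(1) amortized per operation.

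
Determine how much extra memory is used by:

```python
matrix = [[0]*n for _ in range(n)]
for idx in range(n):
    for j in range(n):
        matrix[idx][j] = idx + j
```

Space complexity: O(n^2).
A 2D structure of size n x n is allocated.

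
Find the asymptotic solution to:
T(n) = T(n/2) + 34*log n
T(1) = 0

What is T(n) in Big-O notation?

Each of the log_2(n) levels adds O(log n). T(n) = O(log^2 n).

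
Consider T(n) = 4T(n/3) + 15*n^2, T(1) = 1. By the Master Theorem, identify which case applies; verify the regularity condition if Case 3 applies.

a=4, b=3, f(n)=15*n^2.
log_3(4) = 1.262 < 2.
f(n) = Omega(n^(1.262+epsilon)) for some epsilon > 0, so Case 3 is the candidate.
Regularity: a*f(n/b) = 4*15*(n/3)^2 = (4/9)*15*n^2 <= c*f(n) with c = 4/9 < 1. Satisfied.
Case 3: T(n) = Theta(n^2).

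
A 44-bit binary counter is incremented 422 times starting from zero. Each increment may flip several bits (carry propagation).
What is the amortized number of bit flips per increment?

Bit i flips on every 2^i-th increment, so over 422 increments bit i flips floor(422/2^i) times. Summing over i: total flips < 2 * 422. Amortized: < 2 = O(1) per increment.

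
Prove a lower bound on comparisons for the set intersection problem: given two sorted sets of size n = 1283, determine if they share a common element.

For two sorted arrays of size n = 1283, any correct algorithm must examine Omega(n) elements. If fewer are examined, an adversary places a common element in an unexamined gap. A merge-based scan achieves O(n), so the bound is tight.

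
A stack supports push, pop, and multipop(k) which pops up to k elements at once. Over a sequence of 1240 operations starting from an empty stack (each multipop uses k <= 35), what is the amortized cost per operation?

Each element is pushed exactly once and popped at most once (whether by pop or as part of a multipop). So the total number of individual pops over the whole sequence is at most the number of pushes, which is at most 1240. Total work <= 2 * 1240, hence O(1) amortized per operation.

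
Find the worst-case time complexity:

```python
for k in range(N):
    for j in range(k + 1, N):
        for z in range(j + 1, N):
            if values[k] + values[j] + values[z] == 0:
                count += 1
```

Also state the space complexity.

Time complexity: O(n^3).
Space complexity: O(1).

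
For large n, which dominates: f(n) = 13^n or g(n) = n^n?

g(n) = n^n grows faster: n^n / 13^n = (n/13)^n -> infinity once n > 13.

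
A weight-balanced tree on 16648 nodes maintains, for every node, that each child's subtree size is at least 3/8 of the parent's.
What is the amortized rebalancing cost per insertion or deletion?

With balance ratio 3/8, tree height is O(log_{8/3}(16648)) = O(log n). A rebalance at a node of size s costs O(s) but requires Omega(s) updates in that subtree to retrigger. Summed over the O(log n) ancestors of the touched leaf, amortized rebalancing is O(log n).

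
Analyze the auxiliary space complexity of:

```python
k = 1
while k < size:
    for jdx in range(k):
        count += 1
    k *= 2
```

Space complexity: O(1).
Only a constant amount of auxiliary storage is used; nothing grows with n.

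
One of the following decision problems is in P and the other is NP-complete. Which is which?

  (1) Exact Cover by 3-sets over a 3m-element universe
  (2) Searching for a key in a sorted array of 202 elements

(1) is NP-complete: one of Karp's 21 NP-complete problems.
(2) is P: binary search runs in O(log n).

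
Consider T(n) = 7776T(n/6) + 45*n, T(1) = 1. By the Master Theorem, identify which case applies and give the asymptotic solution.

a=7776, b=6, f(n)=45*n.
log_6(7776) = 5 > 1.
Since f(n) = O(n^1) is polynomially smaller than n^5, Case 1 applies.
T(n) = Theta(n^5).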